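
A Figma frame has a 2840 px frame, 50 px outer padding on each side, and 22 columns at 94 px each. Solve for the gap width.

Subtract both margins: 2840 − 2·50 = 2740 px.
22·94 + 21g = 2740 → 21g = 672 → g = 32 px.

32 px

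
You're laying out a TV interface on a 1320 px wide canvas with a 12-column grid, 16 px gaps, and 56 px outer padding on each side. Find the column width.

Content width = 1320 − 2·56 = 1208 px.
12c + 11·16 = 1208 → 12c = 1032 → c = 86 px.

86 px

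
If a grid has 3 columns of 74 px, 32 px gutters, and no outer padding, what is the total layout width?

286 px

Total width: 3·74 + 2·32 = 286 px.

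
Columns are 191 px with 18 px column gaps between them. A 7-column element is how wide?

1445 px

7-column span = 7·191 + 6·18 = 1445 px.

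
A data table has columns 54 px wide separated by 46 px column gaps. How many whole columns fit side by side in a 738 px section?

k columns need k·54 + (k−1)·46 = k·100 − 46.
k·100 − 46 ≤ 738 → k ≤ 784 / 100 ≈ 7.84, so k = 7.

7 columns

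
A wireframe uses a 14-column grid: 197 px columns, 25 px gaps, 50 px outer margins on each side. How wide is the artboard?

Artboard = 2·50 + 14·197 + 13·25 = 100 + 2758 + 325 = 3183 px.

3183 px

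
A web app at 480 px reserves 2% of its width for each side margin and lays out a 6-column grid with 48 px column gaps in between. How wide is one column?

Each margin = 2% of 480 = 9.6 px; content = 480 − 2·9.6 = 460.8 px.
6 columns + 5 column gaps: 6c + 5·48 = 460.8.
6c = 460.8 − 240 = 220.8, so c = 36.8 px.

36.8 px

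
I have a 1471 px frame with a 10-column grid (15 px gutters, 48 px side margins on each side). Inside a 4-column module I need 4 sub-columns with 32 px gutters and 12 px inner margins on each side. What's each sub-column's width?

105.25 px

Outer content = 1471 − 2·48 = 1375 px.
Subtracting 9 gutters of 15 leaves 1240 for 10 columns, so c = 124 px.
4 columns plus 3 gutters: 496 + 45 = 541 px.
Inner content = 541 − 2·12 = 517 px.
517 − 3·32 = 421; ÷4 gives d = 105.25 px.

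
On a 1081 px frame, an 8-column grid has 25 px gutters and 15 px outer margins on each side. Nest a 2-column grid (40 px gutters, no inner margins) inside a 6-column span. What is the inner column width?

Take off 30 px of margins, leaving 1051 px.
8 columns + 7 gutters: 8c + 7·25 = 1051.
8c = 1051 − 175 = 876, so c = 109.5 px.
Span of 6: 6·109.5 + 5·25 = 657 + 125 = 782 px.
Subtracting 1 gutter of 40 leaves 742 for 2 columns, so d = 371 px.

371 px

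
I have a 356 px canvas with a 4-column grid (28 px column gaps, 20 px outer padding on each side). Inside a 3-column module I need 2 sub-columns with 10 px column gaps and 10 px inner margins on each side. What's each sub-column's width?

Inside the margins: 356 − 40 = 316 px.
4c + 3·28 = 316 → 4c = 232 → c = 58 px.
3 columns plus 2 column gaps: 174 + 56 = 230 px.
Inner content = 230 − 2·10 = 210 px.
Subtracting 1 column gap of 10 leaves 200 for 2 columns, so d = 100 px.

100 px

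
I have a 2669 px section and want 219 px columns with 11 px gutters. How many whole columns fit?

11 columns

11 columns: 11·219 + 10·11 = 2519 px ≤ 2669.
12 columns: 2749 px > 2669. So 11.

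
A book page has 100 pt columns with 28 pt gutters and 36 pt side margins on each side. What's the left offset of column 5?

548 pt

Column 5 starts at margin + 4·(column + gutter) = 36 + 4·128 = 548 pt.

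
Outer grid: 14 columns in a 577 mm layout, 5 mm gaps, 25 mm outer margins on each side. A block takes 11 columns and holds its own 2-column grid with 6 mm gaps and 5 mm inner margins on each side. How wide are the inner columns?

Take off 50 mm of margins, leaving 527 mm.
Subtracting 13 gaps of 5 leaves 462 for 14 columns, so c = 33 mm.
Span of 11: 11·33 + 10·5 = 363 + 50 = 413 mm.
Inner content = 413 − 2·5 = 403 mm.
Subtracting 1 gap of 6 leaves 397 for 2 columns, so d = 198.5 mm.

198.5 mm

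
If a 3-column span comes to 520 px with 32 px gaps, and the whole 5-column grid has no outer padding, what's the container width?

888 px

520 − 2·32 = 456; ÷3 gives c = 152 px.
Summing: 760 + 128 = 888 px.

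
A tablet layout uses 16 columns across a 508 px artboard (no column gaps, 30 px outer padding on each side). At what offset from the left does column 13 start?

Content = 508 − 2·30 = 448 px.
With no column gaps, each column is 448/16 = 28 px.
Each column+gutter stride is 28 px; 12 of them past the 30 px margin is 30 + 336 = 366 px.

366 px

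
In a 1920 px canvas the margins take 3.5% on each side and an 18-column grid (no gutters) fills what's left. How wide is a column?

99.2 px

Each margin = 3.5% of 1920 = 67.2 px; content = 1920 − 2·67.2 = 1785.6 px.
With no gutters, each column is 1785.6/18 = 99.2 px.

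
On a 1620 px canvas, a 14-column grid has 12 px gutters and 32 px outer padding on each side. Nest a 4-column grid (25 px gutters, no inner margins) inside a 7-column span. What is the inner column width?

Subtract both margins: 1620 − 2·32 = 1556 px.
14c + 13·12 = 1556 → 14c = 1400 → c = 100 px.
Span of 7: 7·100 + 6·12 = 700 + 72 = 772 px.
Subtracting 3 gutters of 25 leaves 697 for 4 columns, so d = 174.25 px.

174.25 px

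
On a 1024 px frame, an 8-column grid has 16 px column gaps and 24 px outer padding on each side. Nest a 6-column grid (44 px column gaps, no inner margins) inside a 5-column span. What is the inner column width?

64 px

Inside the margins: 1024 − 48 = 976 px.
976 − 7·16 = 864; ÷8 gives c = 108 px.
5 columns plus 4 column gaps: 540 + 64 = 604 px.
Subtracting 5 column gaps of 44 leaves 384 for 6 columns, so d = 64 px.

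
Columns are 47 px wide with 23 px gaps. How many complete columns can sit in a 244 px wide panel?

3 columns

3 columns: 3·47 + 2·23 = 187 px ≤ 244.
4 columns: 257 px > 244. So 3.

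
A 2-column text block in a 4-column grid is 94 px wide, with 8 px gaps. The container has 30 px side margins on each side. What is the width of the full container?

256 px

2c + 1·8 = 94 → 2c = 86 → c = 43 px.
Total width: 2·30 + 4·43 + 3·8 = 256 px.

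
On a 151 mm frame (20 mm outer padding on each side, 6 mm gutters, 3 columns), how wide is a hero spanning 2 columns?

Take off 40 mm of margins, leaving 111 mm.
3 columns + 2 gutters: 3c + 2·6 = 111.
3c = 111 − 12 = 99, so c = 33 mm.
2-column span = 2·33 + 1·6 = 72 mm.

72 mm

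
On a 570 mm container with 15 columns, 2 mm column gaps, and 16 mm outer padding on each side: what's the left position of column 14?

484 mm

Subtract both margins: 570 − 2·16 = 538 mm.
15 columns + 14 column gaps: 15c + 14·2 = 538.
15c = 538 − 28 = 510, so c = 34 mm.
Column 14 starts at margin + 13·(column + gutter) = 16 + 13·36 = 484 mm.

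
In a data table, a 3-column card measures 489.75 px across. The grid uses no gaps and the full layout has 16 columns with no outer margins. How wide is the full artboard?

2612 px

With no gaps, each column is 489.75/3 = 163.25 px.
Artboard = 16·163.25 = 2612 = 2612 px.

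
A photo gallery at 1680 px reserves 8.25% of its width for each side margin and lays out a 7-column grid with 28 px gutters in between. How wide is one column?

176.4 px

Margins: 8.25% × 1680 = 138.6 px each, so content = 1680 − 277.2 = 1402.8 px.
7 columns + 6 gutters: 7c + 6·28 = 1402.8.
7c = 1402.8 − 168 = 1234.8, so c = 176.4 px.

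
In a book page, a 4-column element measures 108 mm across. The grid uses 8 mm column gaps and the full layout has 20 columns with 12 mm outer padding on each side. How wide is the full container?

108 − 3·8 = 84; ÷4 gives c = 21 mm.
Adding margins, columns and gutters: 24 + 420 + 152 = 596 mm.

596 mm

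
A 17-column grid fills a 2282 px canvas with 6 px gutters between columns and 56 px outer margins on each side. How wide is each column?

Subtract both margins: 2282 − 2·56 = 2170 px.
Subtracting 16 gutters of 6 leaves 2074 for 17 columns, so c = 122 px.

122 px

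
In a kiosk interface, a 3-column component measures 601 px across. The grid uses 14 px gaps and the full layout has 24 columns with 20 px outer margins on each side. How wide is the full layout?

4946 px

601 − 2·14 = 573; ÷3 gives c = 191 px.
Layout = 2·20 + 24·191 + 23·14 = 40 + 4584 + 322 = 4946 px.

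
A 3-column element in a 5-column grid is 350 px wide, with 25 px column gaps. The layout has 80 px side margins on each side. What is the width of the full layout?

760 px

3c + 2·25 = 350 → 3c = 300 → c = 100 px.
Layout = 2·80 + 5·100 + 4·25 = 160 + 500 + 100 = 760 px.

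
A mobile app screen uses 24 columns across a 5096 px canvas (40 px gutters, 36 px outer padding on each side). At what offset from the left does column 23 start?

Subtract both margins: 5096 − 2·36 = 5024 px.
24 columns + 23 gutters: 24c + 23·40 = 5024.
24c = 5024 − 920 = 4104, so c = 171 px.
Before column 23: the margin + 22 columns + 22 gutters.
Offset = 36 + 22·(171 + 40) = 36 + 4642 = 4678 px.

4678 px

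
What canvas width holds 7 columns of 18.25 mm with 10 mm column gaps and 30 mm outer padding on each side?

Adding margins, columns and gutters: 60 + 127.75 + 60 = 247.75 mm.

247.75 mm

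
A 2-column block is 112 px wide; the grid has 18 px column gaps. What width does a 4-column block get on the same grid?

242 px

Subtracting 1 column gap of 18 leaves 94 for 2 columns, so c = 47 px.
4-column span = 4·47 + 3·18 = 242 px.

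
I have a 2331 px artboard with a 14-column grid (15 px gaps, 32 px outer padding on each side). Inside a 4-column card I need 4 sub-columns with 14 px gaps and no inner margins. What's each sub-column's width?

Inside the margins: 2331 − 64 = 2267 px.
14c + 13·15 = 2267 → 14c = 2072 → c = 148 px.
4 columns plus 3 gaps: 592 + 45 = 637 px.
Subtracting 3 gaps of 14 leaves 595 for 4 columns, so d = 148.75 px.

148.75 px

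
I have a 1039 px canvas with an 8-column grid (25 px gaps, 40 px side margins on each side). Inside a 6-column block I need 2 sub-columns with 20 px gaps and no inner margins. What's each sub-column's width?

346.5 px

Subtract both margins: 1039 − 2·40 = 959 px.
8c + 7·25 = 959 → 8c = 784 → c = 98 px.
Span of 6: 6·98 + 5·25 = 588 + 125 = 713 px.
2 columns + 1 gap: 2d + 1·20 = 713.
2d = 713 − 20 = 693, so d = 346.5 px.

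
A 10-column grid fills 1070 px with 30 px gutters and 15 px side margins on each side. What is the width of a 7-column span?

Subtract both margins: 1070 − 2·15 = 1040 px.
1040 − 9·30 = 770; ÷10 gives c = 77 px.
Span of 7: 7·77 + 6·30 = 539 + 180 = 719 px.

719 px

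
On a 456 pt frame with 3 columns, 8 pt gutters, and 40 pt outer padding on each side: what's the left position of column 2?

168 pt

Take off 80 pt of margins, leaving 376 pt.
3c + 2·8 = 376 → 3c = 360 → c = 120 pt.
Each column+gutter stride is 128 pt; 1 of them past the 40 pt margin is 40 + 128 = 168 pt.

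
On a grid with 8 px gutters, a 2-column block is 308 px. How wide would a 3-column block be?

466 px

2 columns + 1 gutter: 2c + 1·8 = 308.
2c = 308 − 8 = 300, so c = 150 px.
3-column span = 3·150 + 2·8 = 466 px.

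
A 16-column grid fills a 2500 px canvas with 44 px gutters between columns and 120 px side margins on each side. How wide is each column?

Content width = 2500 − 2·120 = 2260 px.
Subtracting 15 gutters of 44 leaves 1600 for 16 columns, so c = 100 px.

100 px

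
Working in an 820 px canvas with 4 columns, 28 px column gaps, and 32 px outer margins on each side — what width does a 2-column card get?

Take off 64 px of margins, leaving 756 px.
4c + 3·28 = 756 → 4c = 672 → c = 168 px.
2 columns plus 1 column gap: 336 + 28 = 364 px.

364 px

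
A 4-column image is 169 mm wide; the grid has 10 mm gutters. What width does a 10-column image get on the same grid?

Subtracting 3 gutters of 10 leaves 139 for 4 columns, so c = 34.75 mm.
10 columns plus 9 gutters: 347.5 + 90 = 437.5 mm.

437.5 mm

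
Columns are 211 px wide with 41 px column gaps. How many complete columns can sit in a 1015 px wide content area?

4 columns: 4·211 + 3·41 = 967 px ≤ 1015.
5 columns: 1219 px > 1015. So 4.

4 columns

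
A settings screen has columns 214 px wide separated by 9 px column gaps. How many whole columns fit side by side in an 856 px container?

3 columns: 3·214 + 2·9 = 660 px ≤ 856.
4 columns: 883 px > 856. So 3.

3 columns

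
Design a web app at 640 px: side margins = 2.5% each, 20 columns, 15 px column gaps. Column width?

Margins: 2.5% × 640 = 16 px each, so content = 640 − 32 = 608 px.
Subtracting 19 column gaps of 15 leaves 323 for 20 columns, so c = 16.15 px.

16.15 px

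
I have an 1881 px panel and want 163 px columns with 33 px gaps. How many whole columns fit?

9 columns

Each extra column adds 163 + 33 = 196 px.
(1881 + 33) / 196 = 9.77, so 9 columns fit.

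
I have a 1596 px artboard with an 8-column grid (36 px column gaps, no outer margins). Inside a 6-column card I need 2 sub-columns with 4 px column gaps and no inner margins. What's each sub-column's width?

8c + 7·36 = 1596 → 8c = 1344 → c = 168 px.
6 columns plus 5 column gaps: 1008 + 180 = 1188 px.
2 columns + 1 column gap: 2d + 1·4 = 1188.
2d = 1188 − 4 = 1184, so d = 592 px.

592 px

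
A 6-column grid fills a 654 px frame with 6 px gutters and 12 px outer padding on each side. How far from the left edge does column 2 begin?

Take off 24 px of margins, leaving 630 px.
6 columns + 5 gutters: 6c + 5·6 = 630.
6c = 630 − 30 = 600, so c = 100 px.
Each column+gutter stride is 106 px; 1 of them past the 12 px margin is 12 + 106 = 118 px.

118 px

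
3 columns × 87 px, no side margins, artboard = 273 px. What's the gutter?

Columns use 261 px, leaving 12 px across 2 gutters = 6 px each.

6 px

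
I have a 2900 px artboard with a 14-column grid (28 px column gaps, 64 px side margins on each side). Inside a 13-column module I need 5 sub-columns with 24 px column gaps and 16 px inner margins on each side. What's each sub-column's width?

Inside the margins: 2900 − 128 = 2772 px.
14 columns + 13 column gaps: 14c + 13·28 = 2772.
14c = 2772 − 364 = 2408, so c = 172 px.
13 columns plus 12 column gaps: 2236 + 336 = 2572 px.
Inner content = 2572 − 2·16 = 2540 px.
2540 − 4·24 = 2444; ÷5 gives d = 488.8 px.

488.8 px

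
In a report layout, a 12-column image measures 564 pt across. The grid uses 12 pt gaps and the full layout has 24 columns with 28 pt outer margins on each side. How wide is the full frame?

1196 pt

Subtracting 11 gaps of 12 leaves 432 for 12 columns, so c = 36 pt.
Total width: 2·28 + 24·36 + 23·12 = 1196 pt.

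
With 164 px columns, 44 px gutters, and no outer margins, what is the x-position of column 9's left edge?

Each column+gutter stride is 208 px; with no margin, 8 of them is 1664 px.

1664 px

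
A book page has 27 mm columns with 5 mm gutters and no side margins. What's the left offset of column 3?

64 mm

Before column 3: 2 columns + 2 gutters.
Offset = 2·(27 + 5) = 2·32 = 64 mm.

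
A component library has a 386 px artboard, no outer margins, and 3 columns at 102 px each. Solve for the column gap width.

40 px

Columns use 306 px, leaving 80 px across 2 column gaps = 40 px each.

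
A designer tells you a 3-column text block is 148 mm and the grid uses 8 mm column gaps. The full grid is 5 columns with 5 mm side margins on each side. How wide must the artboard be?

148 − 2·8 = 132; ÷3 gives c = 44 mm.
Adding margins, columns and gutters: 10 + 220 + 32 = 262 mm.

262 mm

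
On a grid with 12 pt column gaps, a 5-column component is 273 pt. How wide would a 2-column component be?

102 pt

Subtracting 4 column gaps of 12 leaves 225 for 5 columns, so c = 45 pt.
2-column span = 2·45 + 1·12 = 102 pt.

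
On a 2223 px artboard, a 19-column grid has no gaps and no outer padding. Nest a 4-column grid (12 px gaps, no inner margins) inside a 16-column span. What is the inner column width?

2223 / 19 = 117 px per column.
16-column span = 16·117 = 1872 px.
4d + 3·12 = 1872 → 4d = 1836 → d = 459 px.

459 px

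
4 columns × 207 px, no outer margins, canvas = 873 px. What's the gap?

15 px

Columns use 828 px, leaving 45 px across 3 gaps = 15 px each.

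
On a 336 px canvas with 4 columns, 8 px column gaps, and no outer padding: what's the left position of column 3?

172 px

4 columns + 3 column gaps: 4c + 3·8 = 336.
4c = 336 − 24 = 312, so c = 78 px.
Each column+gutter stride is 86 px; with no margin, 2 of them is 172 px.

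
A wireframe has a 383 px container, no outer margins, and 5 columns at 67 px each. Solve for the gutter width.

5·67 + 4g = 383 → 4g = 48 → g = 12 px.

12 px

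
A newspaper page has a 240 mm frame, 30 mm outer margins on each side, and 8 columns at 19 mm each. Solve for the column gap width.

Inside the margins: 240 − 60 = 180 mm.
Columns use 152 mm, leaving 28 mm across 7 column gaps = 4 mm each.

4 mm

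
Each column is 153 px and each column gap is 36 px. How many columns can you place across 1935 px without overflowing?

k columns need k·153 + (k−1)·36 = k·189 − 36.
k·189 − 36 ≤ 1935 → k ≤ 1971 / 189 ≈ 10.43, so k = 10.

10 columns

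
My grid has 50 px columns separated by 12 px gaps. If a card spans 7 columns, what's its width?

7-column span = 7·50 + 6·12 = 422 px.

422 px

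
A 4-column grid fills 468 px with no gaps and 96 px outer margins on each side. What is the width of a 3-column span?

207 px

Subtract both margins: 468 − 2·96 = 276 px.
With no gaps, each column is 276/4 = 69 px.
With no gaps, 3 columns span 3·69 = 207 px.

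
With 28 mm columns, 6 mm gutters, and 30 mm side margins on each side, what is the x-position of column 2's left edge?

64 mm

Column 2 starts at margin + 1·(column + gutter) = 30 + 1·34 = 64 mm.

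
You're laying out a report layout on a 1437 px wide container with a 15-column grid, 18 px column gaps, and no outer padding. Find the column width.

15 columns + 14 column gaps: 15c + 14·18 = 1437.
15c = 1437 − 252 = 1185, so c = 79 px.

79 px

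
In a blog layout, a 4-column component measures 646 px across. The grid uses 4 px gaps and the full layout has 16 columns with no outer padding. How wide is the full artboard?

2596 px

4 columns + 3 gaps: 4c + 3·4 = 646.
4c = 646 − 12 = 634, so c = 158.5 px.
Summing: 2536 + 60 = 2596 px.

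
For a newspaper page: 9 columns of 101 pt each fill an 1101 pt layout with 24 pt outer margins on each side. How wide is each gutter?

18 pt

Subtract both margins: 1101 − 2·24 = 1053 pt.
Columns use 909 pt, leaving 144 pt across 8 gutters = 18 pt each.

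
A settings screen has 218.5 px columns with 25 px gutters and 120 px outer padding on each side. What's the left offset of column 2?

Column 2 starts at margin + 1·(column + gutter) = 120 + 1·243.5 = 363.5 px.

363.5 px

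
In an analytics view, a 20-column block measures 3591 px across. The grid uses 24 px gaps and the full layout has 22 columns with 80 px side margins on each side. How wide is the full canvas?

4112.5 px

20 columns + 19 gaps: 20c + 19·24 = 3591.
20c = 3591 − 456 = 3135, so c = 156.75 px.
Canvas = 2·80 + 22·156.75 + 21·24 = 160 + 3448.5 + 504 = 4112.5 px.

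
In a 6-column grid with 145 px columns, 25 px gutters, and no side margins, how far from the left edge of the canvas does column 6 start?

850 px

Each column+gutter stride is 170 px; with no margin, 5 of them is 850 px.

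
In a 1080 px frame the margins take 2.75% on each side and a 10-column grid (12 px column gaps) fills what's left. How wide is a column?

Each margin = 2.75% of 1080 = 29.7 px; content = 1080 − 2·29.7 = 1020.6 px.
10c + 9·12 = 1020.6 → 10c = 912.6 → c = 91.26 px.

91.26 px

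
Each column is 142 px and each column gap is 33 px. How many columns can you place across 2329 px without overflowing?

13 columns

Each extra column adds 142 + 33 = 175 px.
(2329 + 33) / 175 = 13.50, so 13 columns fit.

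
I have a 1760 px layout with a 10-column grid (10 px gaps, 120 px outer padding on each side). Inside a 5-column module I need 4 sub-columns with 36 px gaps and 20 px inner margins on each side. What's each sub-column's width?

Subtract both margins: 1760 − 2·120 = 1520 px.
1520 − 9·10 = 1430; ÷10 gives c = 143 px.
5 columns plus 4 gaps: 715 + 40 = 755 px.
Inner content = 755 − 2·20 = 715 px.
4 columns + 3 gaps: 4d + 3·36 = 715.
4d = 715 − 108 = 607, so d = 151.75 px.

151.75 px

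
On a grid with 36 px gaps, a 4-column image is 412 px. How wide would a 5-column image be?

524 px

4 columns + 3 gaps: 4c + 3·36 = 412.
4c = 412 − 108 = 304, so c = 76 px.
Span of 5: 5·76 + 4·36 = 380 + 144 = 524 px.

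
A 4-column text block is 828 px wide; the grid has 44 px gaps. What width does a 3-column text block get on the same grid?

610 px

Subtracting 3 gaps of 44 leaves 696 for 4 columns, so c = 174 px.
3 columns plus 2 gaps: 522 + 88 = 610 px.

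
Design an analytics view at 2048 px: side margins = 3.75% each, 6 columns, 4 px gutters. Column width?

312.4 px

Margins: 3.75% × 2048 = 76.8 px each, so content = 2048 − 153.6 = 1894.4 px.
1894.4 − 5·4 = 1874.4; ÷6 gives c = 312.4 px.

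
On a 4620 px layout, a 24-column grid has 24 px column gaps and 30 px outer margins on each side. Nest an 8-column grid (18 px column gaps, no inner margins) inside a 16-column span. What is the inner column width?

Subtract both margins: 4620 − 2·30 = 4560 px.
24c + 23·24 = 4560 → 24c = 4008 → c = 167 px.
16 columns plus 15 column gaps: 2672 + 360 = 3032 px.
8 columns + 7 column gaps: 8d + 7·18 = 3032.
8d = 3032 − 126 = 2906, so d = 363.25 px.

363.25 px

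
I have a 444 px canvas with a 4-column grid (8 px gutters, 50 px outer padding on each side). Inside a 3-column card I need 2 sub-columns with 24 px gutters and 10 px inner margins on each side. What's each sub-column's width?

Take off 100 px of margins, leaving 344 px.
344 − 3·8 = 320; ÷4 gives c = 80 px.
3-column span = 3·80 + 2·8 = 256 px.
Inner content = 256 − 2·10 = 236 px.
Subtracting 1 gutter of 24 leaves 212 for 2 columns, so d = 106 px.

106 px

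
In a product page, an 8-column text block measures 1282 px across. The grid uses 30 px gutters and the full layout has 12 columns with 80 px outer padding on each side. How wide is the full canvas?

1282 − 7·30 = 1072; ÷8 gives c = 134 px.
Total width: 2·80 + 12·134 + 11·30 = 2098 px.

2098 px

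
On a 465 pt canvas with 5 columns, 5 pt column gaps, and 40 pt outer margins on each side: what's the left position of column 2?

118 pt

Content = 465 − 2·40 = 385 pt.
Subtracting 4 column gaps of 5 leaves 365 for 5 columns, so c = 73 pt.
Before column 2: the margin + 1 column + 1 column gap.
Offset = 40 + 1·(73 + 5) = 40 + 78 = 118 pt.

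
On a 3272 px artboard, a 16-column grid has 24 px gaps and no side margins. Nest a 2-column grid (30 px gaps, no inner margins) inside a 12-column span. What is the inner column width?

1209 px

3272 − 15·24 = 2912; ÷16 gives c = 182 px.
12-column span = 12·182 + 11·24 = 2448 px.
2 columns + 1 gap: 2d + 1·30 = 2448.
2d = 2448 − 30 = 2418, so d = 1209 px.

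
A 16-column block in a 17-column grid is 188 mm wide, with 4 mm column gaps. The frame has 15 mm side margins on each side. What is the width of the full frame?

230 mm

188 − 15·4 = 128; ÷16 gives c = 8 mm.
Adding margins, columns and gutters: 30 + 136 + 64 = 230 mm.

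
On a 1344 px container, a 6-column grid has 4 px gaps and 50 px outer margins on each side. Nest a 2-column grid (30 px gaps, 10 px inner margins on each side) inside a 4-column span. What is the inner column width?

Inside the margins: 1344 − 100 = 1244 px.
1244 − 5·4 = 1224; ÷6 gives c = 204 px.
4-column span = 4·204 + 3·4 = 828 px.
Inner content = 828 − 2·10 = 808 px.
Subtracting 1 gap of 30 leaves 778 for 2 columns, so d = 389 px.

389 px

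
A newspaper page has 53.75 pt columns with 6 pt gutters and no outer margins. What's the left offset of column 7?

358.5 pt

No margin, so column 7 starts at 6·(column + gutter) = 6·59.75 = 358.5 pt.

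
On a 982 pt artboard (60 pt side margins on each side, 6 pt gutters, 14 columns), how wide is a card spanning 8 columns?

Subtract both margins: 982 − 2·60 = 862 pt.
Subtracting 13 gutters of 6 leaves 784 for 14 columns, so c = 56 pt.
Span of 8: 8·56 + 7·6 = 448 + 42 = 490 pt.

490 pt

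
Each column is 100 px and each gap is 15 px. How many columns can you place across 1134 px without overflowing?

9 columns

k columns need k·100 + (k−1)·15 = k·115 − 15.
k·115 − 15 ≤ 1134 → k ≤ 1149 / 115 ≈ 9.99, so k = 9.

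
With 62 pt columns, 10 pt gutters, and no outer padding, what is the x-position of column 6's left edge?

360 pt

No margin, so column 6 starts at 5·(column + gutter) = 5·72 = 360 pt.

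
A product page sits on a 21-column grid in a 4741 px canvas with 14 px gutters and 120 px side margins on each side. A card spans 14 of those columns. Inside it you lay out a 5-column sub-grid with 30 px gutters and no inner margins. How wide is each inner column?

575.2 px

Subtract both margins: 4741 − 2·120 = 4501 px.
21c + 20·14 = 4501 → 21c = 4221 → c = 201 px.
14 columns plus 13 gutters: 2814 + 182 = 2996 px.
5d + 4·30 = 2996 → 5d = 2876 → d = 575.2 px.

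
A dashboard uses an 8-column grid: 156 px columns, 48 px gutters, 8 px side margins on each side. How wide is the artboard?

Total width: 2·8 + 8·156 + 7·48 = 1600 px.

1600 px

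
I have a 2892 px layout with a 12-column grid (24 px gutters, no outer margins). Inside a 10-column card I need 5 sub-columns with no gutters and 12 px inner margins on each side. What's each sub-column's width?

476.4 px

12c + 11·24 = 2892 → 12c = 2628 → c = 219 px.
10-column span = 10·219 + 9·24 = 2406 px.
Inner content = 2406 − 2·12 = 2382 px.
With no gutters, each column is 2382/5 = 476.4 px.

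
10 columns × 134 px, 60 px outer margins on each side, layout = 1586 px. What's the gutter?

Subtract both margins: 1586 − 2·60 = 1466 px.
10 columns take 10·134 = 1340 px; remaining 126 splits into 9 gutters.
g = 126 / 9 = 14 px.

14 px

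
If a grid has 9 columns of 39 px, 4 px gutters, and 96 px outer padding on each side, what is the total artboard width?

Artboard = 2·96 + 9·39 + 8·4 = 192 + 351 + 32 = 575 px.

575 px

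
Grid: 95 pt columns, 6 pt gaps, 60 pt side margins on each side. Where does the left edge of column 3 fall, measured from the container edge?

262 pt

Before column 3: the margin + 2 columns + 2 gaps.
Offset = 60 + 2·(95 + 6) = 60 + 202 = 262 pt.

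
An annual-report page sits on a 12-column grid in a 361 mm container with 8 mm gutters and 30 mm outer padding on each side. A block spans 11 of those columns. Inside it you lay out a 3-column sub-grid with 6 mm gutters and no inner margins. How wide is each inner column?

87.75 mm

Take off 60 mm of margins, leaving 301 mm.
12 columns + 11 gutters: 12c + 11·8 = 301.
12c = 301 − 88 = 213, so c = 17.75 mm.
11 columns plus 10 gutters: 195.25 + 80 = 275.25 mm.
Subtracting 2 gutters of 6 leaves 263.25 for 3 columns, so d = 87.75 mm.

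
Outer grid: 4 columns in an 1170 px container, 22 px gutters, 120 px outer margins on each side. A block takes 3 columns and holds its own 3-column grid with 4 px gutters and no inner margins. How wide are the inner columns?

228 px

Subtract both margins: 1170 − 2·120 = 930 px.
4c + 3·22 = 930 → 4c = 864 → c = 216 px.
Span of 3: 3·216 + 2·22 = 648 + 44 = 692 px.
3 columns + 2 gutters: 3d + 2·4 = 692.
3d = 692 − 8 = 684, so d = 228 px.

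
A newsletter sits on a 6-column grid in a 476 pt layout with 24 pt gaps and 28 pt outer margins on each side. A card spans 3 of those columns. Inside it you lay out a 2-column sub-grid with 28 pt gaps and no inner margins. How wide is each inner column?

Inside the margins: 476 − 56 = 420 pt.
Subtracting 5 gaps of 24 leaves 300 for 6 columns, so c = 50 pt.
3-column span = 3·50 + 2·24 = 198 pt.
Subtracting 1 gap of 28 leaves 170 for 2 columns, so d = 85 pt.

85 pt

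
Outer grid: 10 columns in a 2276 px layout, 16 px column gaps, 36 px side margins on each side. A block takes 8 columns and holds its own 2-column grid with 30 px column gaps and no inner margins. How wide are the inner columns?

865 px

Inside the margins: 2276 − 72 = 2204 px.
Subtracting 9 column gaps of 16 leaves 2060 for 10 columns, so c = 206 px.
8 columns plus 7 column gaps: 1648 + 112 = 1760 px.
Subtracting 1 column gap of 30 leaves 1730 for 2 columns, so d = 865 px.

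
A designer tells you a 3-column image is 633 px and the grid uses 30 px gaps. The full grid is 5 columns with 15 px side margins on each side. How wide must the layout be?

633 − 2·30 = 573; ÷3 gives c = 191 px.
Layout = 2·15 + 5·191 + 4·30 = 30 + 955 + 120 = 1105 px.

1105 px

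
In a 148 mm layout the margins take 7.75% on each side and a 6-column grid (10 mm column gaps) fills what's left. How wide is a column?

12.51 mm

148 × (1 − 2·7.75%) = 148 × 84.5% = 125.06 mm for the columns.
125.06 − 5·10 = 75.06; ÷6 gives c = 12.51 mm.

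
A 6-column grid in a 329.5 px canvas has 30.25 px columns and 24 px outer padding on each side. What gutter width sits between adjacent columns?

Take off 48 px of margins, leaving 281.5 px.
6 columns take 6·30.25 = 181.5 px; remaining 100 splits into 5 gutters.
g = 100 / 5 = 20 px.

20 px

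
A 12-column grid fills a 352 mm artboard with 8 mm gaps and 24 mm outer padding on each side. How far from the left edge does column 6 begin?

154 mm

Content = 352 − 2·24 = 304 mm.
12 columns + 11 gaps: 12c + 11·8 = 304.
12c = 304 − 88 = 216, so c = 18 mm.
Before column 6: the margin + 5 columns + 5 gaps.
Offset = 24 + 5·(18 + 8) = 24 + 130 = 154 mm.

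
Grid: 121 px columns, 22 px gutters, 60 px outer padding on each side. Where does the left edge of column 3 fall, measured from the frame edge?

346 px

Before column 3: the margin + 2 columns + 2 gutters.
Offset = 60 + 2·(121 + 22) = 60 + 286 = 346 px.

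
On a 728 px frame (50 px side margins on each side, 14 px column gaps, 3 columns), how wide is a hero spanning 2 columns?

414 px

Inside the margins: 728 − 100 = 628 px.
3c + 2·14 = 628 → 3c = 600 → c = 200 px.
Span of 2: 2·200 + 1·14 = 400 + 14 = 414 px.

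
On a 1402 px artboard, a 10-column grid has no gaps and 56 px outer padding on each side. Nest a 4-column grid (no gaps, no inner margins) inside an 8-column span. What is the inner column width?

258 px

Take off 112 px of margins, leaving 1290 px.
10c = 1290 → c = 129 px.
With no gaps, 8 columns span 8·129 = 1032 px.
With no gaps, each column is 1032/4 = 258 px.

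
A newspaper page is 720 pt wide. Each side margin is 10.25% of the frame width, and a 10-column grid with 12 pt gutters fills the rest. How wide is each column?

Each margin = 10.25% of 720 = 73.8 pt; content = 720 − 2·73.8 = 572.4 pt.
572.4 − 9·12 = 464.4; ÷10 gives c = 46.44 pt.

46.44 pt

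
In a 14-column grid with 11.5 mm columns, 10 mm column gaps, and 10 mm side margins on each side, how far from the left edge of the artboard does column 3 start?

Before column 3: the margin + 2 columns + 2 column gaps.
Offset = 10 + 2·(11.5 + 10) = 10 + 43 = 53 mm.

53 mm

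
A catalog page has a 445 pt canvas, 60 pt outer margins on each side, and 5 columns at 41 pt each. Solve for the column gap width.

Subtract both margins: 445 − 2·60 = 325 pt.
5·41 + 4g = 325 → 4g = 120 → g = 30 pt.

30 pt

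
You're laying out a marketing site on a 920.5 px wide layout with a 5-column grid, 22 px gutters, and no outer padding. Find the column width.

166.5 px

5 columns + 4 gutters: 5c + 4·22 = 920.5.
5c = 920.5 − 88 = 832.5, so c = 166.5 px.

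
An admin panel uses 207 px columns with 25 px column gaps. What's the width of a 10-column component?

10-column span = 10·207 + 9·25 = 2295 px.

2295 px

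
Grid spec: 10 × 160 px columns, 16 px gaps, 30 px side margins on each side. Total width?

Frame = 2·30 + 10·160 + 9·16 = 60 + 1600 + 144 = 1804 px.

1804 px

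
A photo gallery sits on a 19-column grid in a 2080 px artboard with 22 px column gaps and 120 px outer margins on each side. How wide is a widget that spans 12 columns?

1154 px

Content width = 2080 − 2·120 = 1840 px.
19c + 18·22 = 1840 → 19c = 1444 → c = 76 px.
12-column span = 12·76 + 11·22 = 1154 px.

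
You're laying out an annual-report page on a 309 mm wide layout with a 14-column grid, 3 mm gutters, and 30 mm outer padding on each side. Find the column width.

15 mm

Content width = 309 − 2·30 = 249 mm.
249 − 13·3 = 210; ÷14 gives c = 15 mm.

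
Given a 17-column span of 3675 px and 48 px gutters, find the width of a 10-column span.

2142 px

17c + 16·48 = 3675 → 17c = 2907 → c = 171 px.
10-column span = 10·171 + 9·48 = 2142 px.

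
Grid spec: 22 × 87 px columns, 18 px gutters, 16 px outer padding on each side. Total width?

Adding margins, columns and gutters: 32 + 1914 + 378 = 2324 px.

2324 px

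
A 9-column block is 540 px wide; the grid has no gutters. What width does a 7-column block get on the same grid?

9c = 540 → c = 60 px.
With no gutters, 7 columns span 7·60 = 420 px.

420 px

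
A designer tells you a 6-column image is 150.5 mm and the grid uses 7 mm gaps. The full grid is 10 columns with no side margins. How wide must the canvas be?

255.5 mm

150.5 − 5·7 = 115.5; ÷6 gives c = 19.25 mm.
Canvas = 10·19.25 + 9·7 = 192.5 + 63 = 255.5 mm.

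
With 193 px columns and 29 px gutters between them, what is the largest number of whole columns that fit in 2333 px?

Each extra column adds 193 + 29 = 222 px.
(2333 + 29) / 222 = 10.64, so 10 columns fit.

10 columns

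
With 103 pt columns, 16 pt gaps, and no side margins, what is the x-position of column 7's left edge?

No margin, so column 7 starts at 6·(column + gutter) = 6·119 = 714 pt.

714 pt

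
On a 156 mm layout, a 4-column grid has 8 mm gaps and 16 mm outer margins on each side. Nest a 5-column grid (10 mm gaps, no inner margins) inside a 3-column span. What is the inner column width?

Subtract both margins: 156 − 2·16 = 124 mm.
124 − 3·8 = 100; ÷4 gives c = 25 mm.
3 columns plus 2 gaps: 75 + 16 = 91 mm.
5 columns + 4 gaps: 5d + 4·10 = 91.
5d = 91 − 40 = 51, so d = 10.2 mm.

10.2 mm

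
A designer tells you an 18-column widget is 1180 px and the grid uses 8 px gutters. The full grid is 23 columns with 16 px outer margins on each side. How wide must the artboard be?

1542 px

Subtracting 17 gutters of 8 leaves 1044 for 18 columns, so c = 58 px.
Total width: 2·16 + 23·58 + 22·8 = 1542 px.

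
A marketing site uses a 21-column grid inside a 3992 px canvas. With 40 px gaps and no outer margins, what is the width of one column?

21 columns + 20 gaps: 21c + 20·40 = 3992.
21c = 3992 − 800 = 3192, so c = 152 px.

152 px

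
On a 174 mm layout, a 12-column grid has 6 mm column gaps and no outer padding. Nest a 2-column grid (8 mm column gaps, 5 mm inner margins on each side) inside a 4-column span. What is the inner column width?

18 mm

Subtracting 11 column gaps of 6 leaves 108 for 12 columns, so c = 9 mm.
Span of 4: 4·9 + 3·6 = 36 + 18 = 54 mm.
Inner content = 54 − 2·5 = 44 mm.
44 − 1·8 = 36; ÷2 gives d = 18 mm.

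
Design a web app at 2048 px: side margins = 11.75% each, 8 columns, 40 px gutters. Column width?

160.84 px

Margins: 11.75% × 2048 = 240.64 px each, so content = 2048 − 481.28 = 1566.72 px.
8c + 7·40 = 1566.72 → 8c = 1286.72 → c = 160.84 px.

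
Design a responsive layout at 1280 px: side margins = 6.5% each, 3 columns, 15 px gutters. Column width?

361.2 px

1280 × (1 − 2·6.5%) = 1280 × 87% = 1113.6 px for the columns.
1113.6 − 2·15 = 1083.6; ÷3 gives c = 361.2 px.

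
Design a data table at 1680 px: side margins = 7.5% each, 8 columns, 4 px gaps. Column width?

175 px

Margins: 7.5% × 1680 = 126 px each, so content = 1680 − 252 = 1428 px.
Subtracting 7 gaps of 4 leaves 1400 for 8 columns, so c = 175 px.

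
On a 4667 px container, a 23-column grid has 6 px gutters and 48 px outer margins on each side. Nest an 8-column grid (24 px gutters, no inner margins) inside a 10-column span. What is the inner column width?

Inside the margins: 4667 − 96 = 4571 px.
4571 − 22·6 = 4439; ÷23 gives c = 193 px.
10 columns plus 9 gutters: 1930 + 54 = 1984 px.
8d + 7·24 = 1984 → 8d = 1816 → d = 227 px.

227 px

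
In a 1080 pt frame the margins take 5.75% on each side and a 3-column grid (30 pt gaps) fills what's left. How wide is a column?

298.6 pt

Margins: 5.75% × 1080 = 62.1 pt each, so content = 1080 − 124.2 = 955.8 pt.
3c + 2·30 = 955.8 → 3c = 895.8 → c = 298.6 pt.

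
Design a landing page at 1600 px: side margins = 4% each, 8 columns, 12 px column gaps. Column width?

173.5 px

1600 × (1 − 2·4%) = 1600 × 92% = 1472 px for the columns.
1472 − 7·12 = 1388; ÷8 gives c = 173.5 px.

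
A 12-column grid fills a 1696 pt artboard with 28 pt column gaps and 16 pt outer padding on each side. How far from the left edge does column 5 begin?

580 pt

Subtract both margins: 1696 − 2·16 = 1664 pt.
1664 − 11·28 = 1356; ÷12 gives c = 113 pt.
Each column+gutter stride is 141 pt; 4 of them past the 16 pt margin is 16 + 564 = 580 pt.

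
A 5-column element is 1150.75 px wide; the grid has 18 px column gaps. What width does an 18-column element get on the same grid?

5c + 4·18 = 1150.75 → 5c = 1078.75 → c = 215.75 px.
Span of 18: 18·215.75 + 17·18 = 3883.5 + 306 = 4189.5 px.

4189.5 px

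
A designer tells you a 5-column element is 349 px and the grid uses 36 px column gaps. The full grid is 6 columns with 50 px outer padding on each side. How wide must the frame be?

526 px

349 − 4·36 = 205; ÷5 gives c = 41 px.
Total width: 2·50 + 6·41 + 5·36 = 526 px.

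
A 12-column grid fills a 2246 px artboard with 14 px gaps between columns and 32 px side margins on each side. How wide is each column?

Take off 64 px of margins, leaving 2182 px.
12 columns + 11 gaps: 12c + 11·14 = 2182.
12c = 2182 − 154 = 2028, so c = 169 px.

169 px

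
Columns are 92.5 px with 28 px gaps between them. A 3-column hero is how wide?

333.5 px

3-column span = 3·92.5 + 2·28 = 333.5 px.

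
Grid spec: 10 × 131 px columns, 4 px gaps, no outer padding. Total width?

1346 px

Total width: 10·131 + 9·4 = 1346 px.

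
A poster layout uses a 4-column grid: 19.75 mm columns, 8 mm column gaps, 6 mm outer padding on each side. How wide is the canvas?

Canvas = 2·6 + 4·19.75 + 3·8 = 12 + 79 + 24 = 115 mm.

115 mm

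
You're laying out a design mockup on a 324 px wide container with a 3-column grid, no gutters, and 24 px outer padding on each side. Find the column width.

92 px

Inside the margins: 324 − 48 = 276 px.
276 / 3 = 92 px per column.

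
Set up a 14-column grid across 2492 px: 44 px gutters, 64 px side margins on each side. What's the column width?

Content width = 2492 − 2·64 = 2364 px.
14c + 13·44 = 2364 → 14c = 1792 → c = 128 px.

128 px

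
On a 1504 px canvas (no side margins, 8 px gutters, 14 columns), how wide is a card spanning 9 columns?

14 columns + 13 gutters: 14c + 13·8 = 1504.
14c = 1504 − 104 = 1400, so c = 100 px.
9-column span = 9·100 + 8·8 = 964 px.

964 px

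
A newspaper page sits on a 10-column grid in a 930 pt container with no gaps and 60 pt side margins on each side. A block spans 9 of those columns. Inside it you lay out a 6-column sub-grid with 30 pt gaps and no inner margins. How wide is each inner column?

96.5 pt

Outer content = 930 − 2·60 = 810 pt.
10c = 810 → c = 81 pt.
9-column span = 9·81 = 729 pt.
6 columns + 5 gaps: 6d + 5·30 = 729.
6d = 729 − 150 = 579, so d = 96.5 pt.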